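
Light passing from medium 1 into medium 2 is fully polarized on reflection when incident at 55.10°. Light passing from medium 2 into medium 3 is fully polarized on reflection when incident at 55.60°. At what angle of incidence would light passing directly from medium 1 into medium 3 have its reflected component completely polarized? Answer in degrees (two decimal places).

θ_B ≈ 64.47°

Each Brewster angle gives a ratio: n₂/n₁ = tan 55.10° = 1.4335, n₃/n₂ = tan 55.60° = 1.4605.
Multiplying, n₃/n₁ = 1.4335 × 1.4605 = 2.0935, and θ_B(1→3) = arctan 2.0935 = 64.47°.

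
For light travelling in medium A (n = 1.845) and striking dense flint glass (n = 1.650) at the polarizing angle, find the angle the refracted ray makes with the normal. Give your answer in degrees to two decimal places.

tan θ_B = n₂/n₁ = 1.650/1.845 = 0.8943, so θ_B = 41.81°.
At Brewster's angle the reflected and refracted rays are perpendicular, so θ_t = 90° − θ_B = 90° − 41.81° = 48.19°.

θ_t ≈ 48.19°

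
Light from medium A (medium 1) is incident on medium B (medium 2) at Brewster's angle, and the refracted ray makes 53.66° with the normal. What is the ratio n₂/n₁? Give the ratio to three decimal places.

n₂/n₁ ≈ 0.736

At Brewster incidence θ_B = 90° − θ_t = 90° − 53.66° = 36.34°.
tan θ_B = n₂/n₁, so n₂/n₁ = tan 36.34° = 0.736.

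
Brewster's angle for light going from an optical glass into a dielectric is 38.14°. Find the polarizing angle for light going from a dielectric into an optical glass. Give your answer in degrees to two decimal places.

θ_B' ≈ 51.86°

Reversing the direction swaps n₁ and n₂, so tan θ_B' = 1/tan θ_B and θ_B' = 90° − θ_B.
Hence θ_B' = 90° − 38.14° = 51.86°.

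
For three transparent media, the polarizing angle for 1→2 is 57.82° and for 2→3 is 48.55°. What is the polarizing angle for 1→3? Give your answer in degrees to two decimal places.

θ_B ≈ 60.94°

Each Brewster angle gives a ratio: n₂/n₁ = tan 57.82° = 1.5892, n₃/n₂ = tan 48.55° = 1.1323.
Multiplying, n₃/n₁ = 1.5892 × 1.1323 = 1.7994, and θ_B(1→3) = arctan 1.7994 = 60.94°.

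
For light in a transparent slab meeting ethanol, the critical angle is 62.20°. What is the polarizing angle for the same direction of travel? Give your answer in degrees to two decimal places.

θ_B ≈ 41.50°

sin θ_c = n₂/n₁, so n₂/n₁ = sin 62.20° = 0.8846.
Brewster: tan θ_B = n₂/n₁ = 0.8846.
θ_B = arctan(0.8846) = 41.50°.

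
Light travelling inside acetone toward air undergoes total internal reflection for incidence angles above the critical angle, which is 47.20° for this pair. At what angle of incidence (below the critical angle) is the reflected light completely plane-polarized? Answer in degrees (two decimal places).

n₂/n₁ = sin θ_c = sin 47.20° = 0.7337.
tan θ_B equals the same ratio, so θ_B = arctan(0.7337) = 36.27°.

θ_B ≈ 36.27°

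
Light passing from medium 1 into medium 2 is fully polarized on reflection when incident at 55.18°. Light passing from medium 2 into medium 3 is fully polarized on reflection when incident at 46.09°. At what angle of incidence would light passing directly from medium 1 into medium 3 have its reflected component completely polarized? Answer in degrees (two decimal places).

tan θ_B(1→2) = n₂/n₁ = tan 55.18° = 1.4377.
tan θ_B(2→3) = n₃/n₂ = tan 46.09° = 1.0388.
So n₃/n₁ = (n₂/n₁)(n₃/n₂) = 1.4377 × 1.0388 = 1.4935.
θ_B(1→3) = arctan(1.4935) = 56.20°.

θ_B ≈ 56.20°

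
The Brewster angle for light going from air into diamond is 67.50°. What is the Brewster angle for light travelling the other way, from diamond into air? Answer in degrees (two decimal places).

θ_B' ≈ 22.50°

Reversing the direction swaps n₁ and n₂, so tan θ_B' = 1/tan θ_B and θ_B' = 90° − θ_B.
Hence θ_B' = 90° − 67.50° = 22.50°.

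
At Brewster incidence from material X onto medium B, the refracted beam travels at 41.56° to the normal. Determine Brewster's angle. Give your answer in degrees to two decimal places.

θ_B ≈ 48.44°

Brewster's condition makes the reflected and refracted beams perpendicular: θ_B + θ_t = 90°.
θ_B = 90° − 41.56° = 48.44°.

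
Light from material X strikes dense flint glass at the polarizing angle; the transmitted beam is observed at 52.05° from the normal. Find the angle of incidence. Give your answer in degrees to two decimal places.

θ_B ≈ 37.95°

Brewster's condition makes the reflected and refracted beams perpendicular: θ_B + θ_t = 90°.
So θ_B = 90° − θ_t = 90° − 52.05° = 37.95°.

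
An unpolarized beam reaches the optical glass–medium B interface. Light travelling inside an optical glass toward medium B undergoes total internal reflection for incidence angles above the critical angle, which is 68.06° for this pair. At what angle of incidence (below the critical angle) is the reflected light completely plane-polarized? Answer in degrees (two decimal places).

θ_B ≈ 42.85°

n₂/n₁ = sin θ_c = sin 68.06° = 0.9276.
tan θ_B equals the same ratio, so θ_B = arctan(0.9276) = 42.85°.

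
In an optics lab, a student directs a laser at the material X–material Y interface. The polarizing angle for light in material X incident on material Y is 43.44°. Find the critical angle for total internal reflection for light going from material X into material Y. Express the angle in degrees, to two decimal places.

θ_c ≈ 71.26°

From Brewster, n₂/n₁ = tan θ_B = tan 43.44° = 0.9470.
Then sin θ_c = n₂/n₁ = 0.9470, so θ_c = arcsin 0.9470 = 71.26°.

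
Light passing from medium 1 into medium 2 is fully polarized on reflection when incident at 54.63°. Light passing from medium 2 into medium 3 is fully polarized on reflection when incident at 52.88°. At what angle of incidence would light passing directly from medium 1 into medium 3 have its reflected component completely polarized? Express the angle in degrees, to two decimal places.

θ_B ≈ 61.75°

n₂/n₁ = tan 54.63° = 1.4087 and n₃/n₂ = tan 52.88° = 1.3213.
Multiplying, n₃/n₁ = 1.4087 × 1.3213 = 1.8613, and θ_B(1→3) = arctan 1.8613 = 61.75°.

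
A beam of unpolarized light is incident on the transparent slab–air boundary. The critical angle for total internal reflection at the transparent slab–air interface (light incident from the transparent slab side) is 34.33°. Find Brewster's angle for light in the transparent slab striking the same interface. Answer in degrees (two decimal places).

θ_B ≈ 29.42°

At the critical angle sin θ_c = n₂/n₁, giving n₂/n₁ = sin 34.33° = 0.5640.
Then tan θ_B = n₂/n₁ = 0.5640, so θ_B = arctan 0.5640 = 29.42°.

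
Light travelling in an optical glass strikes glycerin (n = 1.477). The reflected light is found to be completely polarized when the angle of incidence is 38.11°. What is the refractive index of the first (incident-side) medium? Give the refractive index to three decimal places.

n ≈ 1.883

Brewster's law: tan θ_B = n₂/n₁ (light incident in an optical glass, refracted into glycerin).
n₁ = n₂ / tan θ_B = 1.477 / tan 38.11° = 1.883.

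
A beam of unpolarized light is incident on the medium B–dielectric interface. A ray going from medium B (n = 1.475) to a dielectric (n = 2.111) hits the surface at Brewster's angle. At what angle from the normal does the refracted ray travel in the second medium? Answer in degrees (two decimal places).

θ_t ≈ 34.94°

θ_B = arctan(n₂/n₁) = arctan(2.111/1.475) = 55.06°.
The refracted ray is perpendicular to the reflected ray, so θ_t = 90° − θ_B = 34.94°.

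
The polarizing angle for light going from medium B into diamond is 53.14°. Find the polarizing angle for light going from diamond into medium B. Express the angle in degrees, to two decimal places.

θ_B' ≈ 36.86°

Reversing the direction swaps n₁ and n₂, so tan θ_B' = 1/tan θ_B and θ_B' = 90° − θ_B.
Hence θ_B' = 90° − 53.14° = 36.86°.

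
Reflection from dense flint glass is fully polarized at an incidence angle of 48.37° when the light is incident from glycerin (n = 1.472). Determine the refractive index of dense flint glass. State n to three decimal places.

n ≈ 1.656

Full polarization of the reflected beam means tan θ_B = n₂/n₁, where n₁ is the incident medium (glycerin).
n₂ = n₁ tan θ_B = 1.472 × tan 48.37° = 1.656.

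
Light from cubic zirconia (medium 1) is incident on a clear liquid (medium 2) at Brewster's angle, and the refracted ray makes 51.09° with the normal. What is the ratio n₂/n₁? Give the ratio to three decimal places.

At Brewster incidence θ_B = 90° − θ_t = 90° − 51.09° = 38.91°.
tan θ_B = n₂/n₁, so n₂/n₁ = tan 38.91° = 0.807.

n₂/n₁ ≈ 0.807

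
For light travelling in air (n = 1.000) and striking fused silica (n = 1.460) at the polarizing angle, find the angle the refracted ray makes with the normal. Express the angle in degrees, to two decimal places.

θ_t ≈ 34.41°

θ_B = arctan(n₂/n₁) = arctan(1.460/1.000) = 55.59°.
Since θ_B + θ_t = 90° at Brewster incidence, θ_t = 90° − 55.59° = 34.41°.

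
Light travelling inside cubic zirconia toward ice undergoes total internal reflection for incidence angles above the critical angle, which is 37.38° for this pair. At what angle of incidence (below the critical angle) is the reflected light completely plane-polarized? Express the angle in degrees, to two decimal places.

θ_B ≈ 31.26°

n₂/n₁ = sin θ_c = sin 37.38° = 0.6071.
tan θ_B equals the same ratio, so θ_B = arctan(0.6071) = 31.26°.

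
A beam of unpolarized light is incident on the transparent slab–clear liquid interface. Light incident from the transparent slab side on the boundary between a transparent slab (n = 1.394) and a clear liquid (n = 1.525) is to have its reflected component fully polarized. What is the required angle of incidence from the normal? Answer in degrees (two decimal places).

At Brewster's angle the reflected and refracted rays are perpendicular, which with Snell's law gives tan θ_B = n₂/n₁.
tan θ_B = n₂/n₁ = 1.525/1.394 = 1.0940. Taking the arctangent, θ_B = 47.57°.

θ_B ≈ 47.57°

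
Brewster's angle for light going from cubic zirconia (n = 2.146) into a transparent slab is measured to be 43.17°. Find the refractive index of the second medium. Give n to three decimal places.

n ≈ 2.013

Full polarization of the reflected beam means tan θ_B = n₂/n₁, where n₁ is the incident medium (cubic zirconia).
n₂ = n₁ tan θ_B = 2.146 × tan 43.17° = 2.013.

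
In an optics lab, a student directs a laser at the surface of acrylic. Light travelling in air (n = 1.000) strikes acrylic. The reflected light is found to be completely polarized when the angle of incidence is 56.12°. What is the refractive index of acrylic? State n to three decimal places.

n ≈ 1.489

Full polarization of the reflected beam means tan θ_B = n₂/n₁, where n₁ is the incident medium (air).
n₂ = n₁ tan θ_B = 1.000 × tan 56.12° = 1.489.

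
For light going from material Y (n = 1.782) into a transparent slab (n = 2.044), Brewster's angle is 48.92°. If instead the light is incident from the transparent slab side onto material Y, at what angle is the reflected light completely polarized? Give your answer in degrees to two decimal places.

θ_B' ≈ 41.08°

tan θ_B' = n₁/n₂ = 1/tan θ_B, so θ_B' = 90° − θ_B.
θ_B' = 90° − 48.92° = 41.08°.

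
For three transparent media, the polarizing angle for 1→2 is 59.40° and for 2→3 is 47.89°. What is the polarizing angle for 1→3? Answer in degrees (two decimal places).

tan θ_B(1→2) = n₂/n₁ = tan 59.40° = 1.6909.
tan θ_B(2→3) = n₃/n₂ = tan 47.89° = 1.1063.
n₃/n₁ = 1.8707. Then tan θ_B(1→3) = n₃/n₁, so θ_B(1→3) = arctan(1.8707) = 61.87°.

θ_B ≈ 61.87°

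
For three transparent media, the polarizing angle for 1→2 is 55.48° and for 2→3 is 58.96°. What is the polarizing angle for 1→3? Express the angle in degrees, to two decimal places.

θ_B ≈ 67.51°

n₂/n₁ = tan 55.48° = 1.4539 and n₃/n₂ = tan 58.96° = 1.6617.
So n₃/n₁ = (n₂/n₁)(n₃/n₂) = 1.4539 × 1.6617 = 2.4159.
θ_B(1→3) = arctan(2.4159) = 67.51°.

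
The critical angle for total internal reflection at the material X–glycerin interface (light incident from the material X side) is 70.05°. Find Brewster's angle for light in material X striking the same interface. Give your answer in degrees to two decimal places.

θ_B ≈ 43.23°

At the critical angle sin θ_c = n₂/n₁, giving n₂/n₁ = sin 70.05° = 0.9400.
Then tan θ_B = n₂/n₁ = 0.9400, so θ_B = arctan 0.9400 = 43.23°.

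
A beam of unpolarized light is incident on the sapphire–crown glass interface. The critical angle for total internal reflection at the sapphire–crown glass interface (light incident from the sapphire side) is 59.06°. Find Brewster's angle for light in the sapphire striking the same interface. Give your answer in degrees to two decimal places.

θ_B ≈ 40.62°

n₂/n₁ = sin θ_c = sin 59.06° = 0.8577.
tan θ_B equals the same ratio, so θ_B = arctan(0.8577) = 40.62°.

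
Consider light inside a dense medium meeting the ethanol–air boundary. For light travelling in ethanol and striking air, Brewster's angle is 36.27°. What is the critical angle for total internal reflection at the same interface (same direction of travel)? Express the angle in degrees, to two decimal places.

θ_c ≈ 47.20°

From Brewster, n₂/n₁ = tan θ_B = tan 36.27° = 0.7338.
Then sin θ_c = n₂/n₁ = 0.7338, so θ_c = arcsin 0.7338 = 47.20°.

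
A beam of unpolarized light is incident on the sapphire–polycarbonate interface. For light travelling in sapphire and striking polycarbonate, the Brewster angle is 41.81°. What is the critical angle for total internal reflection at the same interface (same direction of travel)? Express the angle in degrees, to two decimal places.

θ_c ≈ 63.43°

From Brewster, n₂/n₁ = tan θ_B = tan 41.81° = 0.8944.
Then sin θ_c = n₂/n₁ = 0.8944, so θ_c = arcsin 0.8944 = 63.43°.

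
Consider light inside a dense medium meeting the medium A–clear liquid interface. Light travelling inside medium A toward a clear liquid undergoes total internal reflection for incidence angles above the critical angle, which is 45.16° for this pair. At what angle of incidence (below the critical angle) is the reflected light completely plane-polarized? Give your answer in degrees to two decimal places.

θ_B ≈ 35.34°

sin θ_c = n₂/n₁, so n₂/n₁ = sin 45.16° = 0.7091.
Brewster: tan θ_B = n₂/n₁ = 0.7091.
θ_B = arctan(0.7091) = 35.34°.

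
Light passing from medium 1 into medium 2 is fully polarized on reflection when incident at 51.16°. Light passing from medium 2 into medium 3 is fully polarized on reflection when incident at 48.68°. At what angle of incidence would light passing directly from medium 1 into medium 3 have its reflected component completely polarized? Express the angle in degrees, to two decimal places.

θ_B ≈ 54.71°

Each Brewster angle gives a ratio: n₂/n₁ = tan 51.16° = 1.2420, n₃/n₂ = tan 48.68° = 1.1375.
n₃/n₁ = 1.4127. Then tan θ_B(1→3) = n₃/n₁, so θ_B(1→3) = arctan(1.4127) = 54.71°.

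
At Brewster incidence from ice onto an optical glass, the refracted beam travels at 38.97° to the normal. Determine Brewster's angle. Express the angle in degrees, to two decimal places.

θ_B ≈ 51.03°

Brewster's condition makes the reflected and refracted beams perpendicular: θ_B + θ_t = 90°.
So θ_B = 90° − θ_t = 90° − 38.97° = 51.03°.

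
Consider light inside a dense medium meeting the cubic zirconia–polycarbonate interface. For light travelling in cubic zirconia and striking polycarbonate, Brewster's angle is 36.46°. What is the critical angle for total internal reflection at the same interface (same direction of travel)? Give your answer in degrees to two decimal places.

θ_c ≈ 47.64°

From Brewster, n₂/n₁ = tan θ_B = tan 36.46° = 0.7389.
Then sin θ_c = n₂/n₁ = 0.7389, so θ_c = arcsin 0.7389 = 47.64°.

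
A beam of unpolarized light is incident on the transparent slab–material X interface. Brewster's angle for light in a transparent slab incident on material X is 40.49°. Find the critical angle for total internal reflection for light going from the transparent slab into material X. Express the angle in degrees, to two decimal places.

tan θ_B = n₂/n₁ = tan 40.49° = 0.8538.
Total internal reflection: sin θ_c = n₂/n₁ = 0.8538.
θ_c = arcsin(0.8538) = 58.63°.

θ_c ≈ 58.63°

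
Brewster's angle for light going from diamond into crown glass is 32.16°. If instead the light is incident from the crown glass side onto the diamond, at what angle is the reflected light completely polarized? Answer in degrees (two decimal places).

Reversing the direction swaps n₁ and n₂, so tan θ_B' = 1/tan θ_B and θ_B' = 90° − θ_B.
Hence θ_B' = 90° − 32.16° = 57.84°.

θ_B' ≈ 57.84°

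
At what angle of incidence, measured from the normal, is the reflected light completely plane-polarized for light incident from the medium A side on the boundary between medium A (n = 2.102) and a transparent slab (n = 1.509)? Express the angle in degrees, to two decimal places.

tan θ_B = n₂/n₁ = 1.509/2.102 = 0.7179. Taking the arctangent, θ_B = 35.67°.

θ_B ≈ 35.67°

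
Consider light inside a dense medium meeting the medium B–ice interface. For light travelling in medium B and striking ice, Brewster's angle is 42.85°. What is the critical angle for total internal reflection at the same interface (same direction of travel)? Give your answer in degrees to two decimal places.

θ_c ≈ 68.07°

tan θ_B = n₂/n₁ = tan 42.85° = 0.9276.
Total internal reflection: sin θ_c = n₂/n₁ = 0.9276.
θ_c = arcsin(0.9276) = 68.07°.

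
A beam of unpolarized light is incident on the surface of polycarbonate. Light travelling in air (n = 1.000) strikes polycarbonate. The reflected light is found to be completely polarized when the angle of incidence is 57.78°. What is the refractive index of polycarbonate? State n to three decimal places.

n ≈ 1.587

At Brewster's angle, tan θ_B = n₂/n₁ with n₁ on the incident side (air) and n₂ on the transmitted side (polycarbonate).
n₂ = n₁ tan θ_B = 1.000 × tan 57.78° = 1.587.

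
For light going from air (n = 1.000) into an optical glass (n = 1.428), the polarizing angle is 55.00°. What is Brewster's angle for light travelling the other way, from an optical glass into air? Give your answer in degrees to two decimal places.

θ_B' ≈ 35.00°

tan θ_B' = n₁/n₂ = 1/tan θ_B, so θ_B' = 90° − θ_B.
θ_B' = 90° − 55.00° = 35.00°.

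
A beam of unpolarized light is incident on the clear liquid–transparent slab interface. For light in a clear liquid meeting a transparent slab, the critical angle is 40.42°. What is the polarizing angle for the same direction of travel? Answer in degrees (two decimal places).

θ_B ≈ 32.96°

sin θ_c = n₂/n₁, so n₂/n₁ = sin 40.42° = 0.6484.
Brewster: tan θ_B = n₂/n₁ = 0.6484.
θ_B = arctan(0.6484) = 32.96°.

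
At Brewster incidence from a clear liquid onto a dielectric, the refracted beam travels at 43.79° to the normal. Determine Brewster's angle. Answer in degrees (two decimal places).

At Brewster's angle the reflected and refracted rays are perpendicular, so θ_B + θ_t = 90°.
θ_B = 90° − 43.79° = 46.21°.

θ_B ≈ 46.21°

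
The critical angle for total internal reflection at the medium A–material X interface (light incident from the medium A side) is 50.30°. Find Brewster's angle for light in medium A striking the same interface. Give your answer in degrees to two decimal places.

θ_B ≈ 37.57°

At the critical angle sin θ_c = n₂/n₁, giving n₂/n₁ = sin 50.30° = 0.7694.
Then tan θ_B = n₂/n₁ = 0.7694, so θ_B = arctan 0.7694 = 37.57°.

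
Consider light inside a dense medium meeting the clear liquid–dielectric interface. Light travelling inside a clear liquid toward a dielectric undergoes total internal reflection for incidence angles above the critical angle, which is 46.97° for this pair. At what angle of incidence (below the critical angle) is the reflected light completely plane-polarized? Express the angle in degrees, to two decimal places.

n₂/n₁ = sin θ_c = sin 46.97° = 0.7310.
tan θ_B equals the same ratio, so θ_B = arctan(0.7310) = 36.17°.

θ_B ≈ 36.17°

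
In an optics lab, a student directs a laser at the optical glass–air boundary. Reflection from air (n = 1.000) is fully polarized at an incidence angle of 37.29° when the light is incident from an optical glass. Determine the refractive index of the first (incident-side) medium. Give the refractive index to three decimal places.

n ≈ 1.313

At the polarizing angle, tan θ_B = n₂/n₁ with n₁ on the incident side (an optical glass) and n₂ on the transmitted side (air).
n₁ = n₂ / tan θ_B = 1.000 / tan 37.29° = 1.313.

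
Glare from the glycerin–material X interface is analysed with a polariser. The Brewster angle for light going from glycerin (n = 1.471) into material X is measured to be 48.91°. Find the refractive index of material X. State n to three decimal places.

n ≈ 1.687

Brewster's law: tan θ_B = n₂/n₁ (light incident in glycerin, refracted into material X).
n₂ = n₁ tan θ_B = 1.471 × tan 48.91° = 1.687.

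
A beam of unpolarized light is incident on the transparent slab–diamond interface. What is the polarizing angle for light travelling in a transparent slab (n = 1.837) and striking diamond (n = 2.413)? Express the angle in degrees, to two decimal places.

θ_B ≈ 52.72°

The reflected p-component vanishes when tan θ_B = n₂/n₁.
tan θ_B = n₂/n₁ = 2.413/1.837 = 1.3136. Taking the arctangent, θ_B = 52.72°.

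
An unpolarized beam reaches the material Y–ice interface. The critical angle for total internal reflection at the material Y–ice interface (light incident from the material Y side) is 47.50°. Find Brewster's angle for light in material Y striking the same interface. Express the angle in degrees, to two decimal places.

sin θ_c = n₂/n₁, so n₂/n₁ = sin 47.50° = 0.7373.
Brewster: tan θ_B = n₂/n₁ = 0.7373.
θ_B = arctan(0.7373) = 36.40°.

θ_B ≈ 36.40°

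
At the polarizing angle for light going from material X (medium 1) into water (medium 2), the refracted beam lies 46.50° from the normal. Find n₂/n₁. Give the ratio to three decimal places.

n₂/n₁ ≈ 0.949

θ_B + θ_t = 90°, so θ_B = 90° − 46.50° = 43.50°.
Then n₂/n₁ = tan θ_B = tan 43.50° = 0.949.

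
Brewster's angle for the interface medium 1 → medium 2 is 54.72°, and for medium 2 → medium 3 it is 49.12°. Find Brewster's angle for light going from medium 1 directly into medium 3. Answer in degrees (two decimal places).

Each Brewster angle gives a ratio: n₂/n₁ = tan 54.72° = 1.4134, n₃/n₂ = tan 49.12° = 1.1552.
n₃/n₁ = 1.6328. Then tan θ_B(1→3) = n₃/n₁, so θ_B(1→3) = arctan(1.6328) = 58.52°.

θ_B ≈ 58.52°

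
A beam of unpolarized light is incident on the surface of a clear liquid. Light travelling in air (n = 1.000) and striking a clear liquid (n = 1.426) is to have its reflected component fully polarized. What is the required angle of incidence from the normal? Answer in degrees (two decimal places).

Here n₂/n₁ = 1.426/1.000 = 1.4260, and Brewster's law gives tan θ_B = n₂/n₁.
θ_B = arctan(1.4260) = 54.96°.

θ_B ≈ 54.96°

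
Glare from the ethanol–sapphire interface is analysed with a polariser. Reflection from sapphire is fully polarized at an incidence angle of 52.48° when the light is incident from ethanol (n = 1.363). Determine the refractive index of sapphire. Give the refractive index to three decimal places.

Full polarization of the reflected beam means tan θ_B = n₂/n₁, where n₁ is the incident medium (ethanol).
n₂ = n₁ tan θ_B = 1.363 × tan 52.48° = 1.775.

n ≈ 1.775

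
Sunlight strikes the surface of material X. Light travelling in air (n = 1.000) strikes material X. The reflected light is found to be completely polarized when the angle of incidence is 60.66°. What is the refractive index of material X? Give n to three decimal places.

At the Brewster angle, tan θ_B = n₂/n₁ with n₁ on the incident side (air) and n₂ on the transmitted side (material X).
n₂ = n₁ tan θ_B = 1.000 × tan 60.66° = 1.779.

n ≈ 1.779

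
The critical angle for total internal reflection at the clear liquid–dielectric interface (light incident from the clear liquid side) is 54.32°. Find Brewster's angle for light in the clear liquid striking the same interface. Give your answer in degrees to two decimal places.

θ_B ≈ 39.09°

At the critical angle sin θ_c = n₂/n₁, giving n₂/n₁ = sin 54.32° = 0.8123.
Then tan θ_B = n₂/n₁ = 0.8123, so θ_B = arctan 0.8123 = 39.09°.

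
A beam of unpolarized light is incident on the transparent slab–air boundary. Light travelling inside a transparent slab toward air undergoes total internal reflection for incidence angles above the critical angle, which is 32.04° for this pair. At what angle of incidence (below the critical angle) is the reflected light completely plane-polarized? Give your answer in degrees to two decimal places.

sin θ_c = n₂/n₁, so n₂/n₁ = sin 32.04° = 0.5305.
Brewster: tan θ_B = n₂/n₁ = 0.5305.
θ_B = arctan(0.5305) = 27.95°.

θ_B ≈ 27.95°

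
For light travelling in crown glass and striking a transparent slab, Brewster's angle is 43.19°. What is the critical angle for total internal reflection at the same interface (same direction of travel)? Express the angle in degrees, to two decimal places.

tan θ_B = n₂/n₁ = tan 43.19° = 0.9387.
Total internal reflection: sin θ_c = n₂/n₁ = 0.9387.
θ_c = arcsin(0.9387) = 69.84°.

θ_c ≈ 69.84°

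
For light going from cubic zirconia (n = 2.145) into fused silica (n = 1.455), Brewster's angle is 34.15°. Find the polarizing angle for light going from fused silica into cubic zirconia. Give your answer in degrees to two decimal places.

θ_B' ≈ 55.85°

tan θ_B' = n₁/n₂ = 1/tan θ_B, so θ_B' = 90° − θ_B.
θ_B' = 90° − 34.15° = 55.85°.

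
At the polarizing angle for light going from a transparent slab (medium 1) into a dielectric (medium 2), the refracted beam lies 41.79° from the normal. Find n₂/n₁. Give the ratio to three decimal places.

n₂/n₁ ≈ 1.119

θ_B + θ_t = 90°, so θ_B = 90° − 41.79° = 48.21°.
tan θ_B = n₂/n₁, so n₂/n₁ = tan 48.21° = 1.119.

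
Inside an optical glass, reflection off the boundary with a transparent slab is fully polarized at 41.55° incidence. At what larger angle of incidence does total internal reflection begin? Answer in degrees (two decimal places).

θ_c ≈ 62.41°

From Brewster, n₂/n₁ = tan θ_B = tan 41.55° = 0.8863.
Then sin θ_c = n₂/n₁ = 0.8863, so θ_c = arcsin 0.8863 = 62.41°.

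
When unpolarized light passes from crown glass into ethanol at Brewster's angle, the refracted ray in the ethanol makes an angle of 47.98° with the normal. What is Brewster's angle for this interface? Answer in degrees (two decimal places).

θ_B ≈ 42.02°

At Brewster's angle the reflected and refracted rays are perpendicular, so θ_B + θ_t = 90°.
So θ_B = 90° − θ_t = 90° − 47.98° = 42.02°.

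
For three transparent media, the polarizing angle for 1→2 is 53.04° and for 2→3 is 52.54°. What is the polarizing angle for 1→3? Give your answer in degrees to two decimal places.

n₂/n₁ = tan 53.04° = 1.3290 and n₃/n₂ = tan 52.54° = 1.3051.
So n₃/n₁ = (n₂/n₁)(n₃/n₂) = 1.3290 × 1.3051 = 1.7345.
θ_B(1→3) = arctan(1.7345) = 60.03°.

θ_B ≈ 60.03°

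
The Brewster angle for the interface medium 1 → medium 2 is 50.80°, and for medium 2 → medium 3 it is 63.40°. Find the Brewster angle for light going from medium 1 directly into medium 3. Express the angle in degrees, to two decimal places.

tan θ_B(1→2) = n₂/n₁ = tan 50.80° = 1.2261.
tan θ_B(2→3) = n₃/n₂ = tan 63.40° = 1.9970.
Multiplying, n₃/n₁ = 1.2261 × 1.9970 = 2.4485, and θ_B(1→3) = arctan 2.4485 = 67.78°.

θ_B ≈ 67.78°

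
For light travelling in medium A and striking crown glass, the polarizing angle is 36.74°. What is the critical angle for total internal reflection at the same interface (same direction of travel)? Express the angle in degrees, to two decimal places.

tan θ_B = n₂/n₁ = tan 36.74° = 0.7465.
Total internal reflection: sin θ_c = n₂/n₁ = 0.7465.
θ_c = arcsin(0.7465) = 48.28°.

θ_c ≈ 48.28°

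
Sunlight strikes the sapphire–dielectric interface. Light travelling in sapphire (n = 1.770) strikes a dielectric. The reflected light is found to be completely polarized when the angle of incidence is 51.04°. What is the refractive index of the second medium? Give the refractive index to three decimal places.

n ≈ 2.189

Full polarization of the reflected beam means tan θ_B = n₂/n₁, where n₁ is the incident medium (sapphire).
n₂ = n₁ tan θ_B = 1.770 × tan 51.04° = 2.189.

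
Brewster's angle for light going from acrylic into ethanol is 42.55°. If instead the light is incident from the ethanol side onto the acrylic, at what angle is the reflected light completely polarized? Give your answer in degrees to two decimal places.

θ_B' ≈ 47.45°

The two Brewster angles are complementary: θ_B' = 90° − θ_B = 90° − 42.55° = 47.45°.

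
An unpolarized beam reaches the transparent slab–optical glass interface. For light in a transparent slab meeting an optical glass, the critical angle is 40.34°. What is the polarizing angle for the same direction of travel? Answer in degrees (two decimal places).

θ_B ≈ 32.92°

n₂/n₁ = sin θ_c = sin 40.34° = 0.6473.
tan θ_B equals the same ratio, so θ_B = arctan(0.6473) = 32.92°.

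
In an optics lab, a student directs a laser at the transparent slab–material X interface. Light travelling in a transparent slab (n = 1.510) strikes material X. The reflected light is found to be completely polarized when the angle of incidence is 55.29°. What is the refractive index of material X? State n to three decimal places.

n ≈ 2.180

Brewster's law: tan θ_B = n₂/n₁ (light incident in a transparent slab, refracted into material X).
n₂ = n₁ tan θ_B = 1.510 × tan 55.29° = 2.180.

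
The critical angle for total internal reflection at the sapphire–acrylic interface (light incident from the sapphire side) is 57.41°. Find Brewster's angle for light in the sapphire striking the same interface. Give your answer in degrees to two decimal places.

θ_B ≈ 40.12°

At the critical angle sin θ_c = n₂/n₁, giving n₂/n₁ = sin 57.41° = 0.8425.
Then tan θ_B = n₂/n₁ = 0.8425, so θ_B = arctan 0.8425 = 40.12°.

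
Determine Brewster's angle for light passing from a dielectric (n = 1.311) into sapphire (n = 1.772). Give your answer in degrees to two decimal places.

θ_B ≈ 53.50°

tan θ_B = n₂/n₁ = 1.772/1.311 = 1.3516.
So θ_B = arctan 1.3516 = 53.50°.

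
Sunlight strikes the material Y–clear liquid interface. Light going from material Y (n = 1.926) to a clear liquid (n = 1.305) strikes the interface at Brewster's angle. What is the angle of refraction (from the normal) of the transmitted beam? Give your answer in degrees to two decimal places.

θ_t ≈ 55.88°

First find Brewster's angle: tan θ_B = 1.305/1.926 = 0.6776, giving θ_B = 34.12°.
At Brewster's angle the reflected and refracted rays are perpendicular, so θ_t = 90° − θ_B = 90° − 34.12° = 55.88°.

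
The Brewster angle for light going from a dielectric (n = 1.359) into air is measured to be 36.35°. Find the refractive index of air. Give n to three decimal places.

Brewster's law: tan θ_B = n₂/n₁ (light incident in a dielectric, refracted into air).
n₂ = n₁ tan θ_B = 1.359 × tan 36.35° = 1.000.

n ≈ 1.000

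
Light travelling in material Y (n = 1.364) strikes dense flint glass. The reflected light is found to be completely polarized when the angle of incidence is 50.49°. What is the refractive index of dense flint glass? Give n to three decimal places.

At the Brewster angle, tan θ_B = n₂/n₁ with n₁ on the incident side (material Y) and n₂ on the transmitted side (dense flint glass).
n₂ = n₁ tan θ_B = 1.364 × tan 50.49° = 1.654.

n ≈ 1.654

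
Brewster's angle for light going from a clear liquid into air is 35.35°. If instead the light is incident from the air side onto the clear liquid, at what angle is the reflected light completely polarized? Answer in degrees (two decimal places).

tan θ_B' = n₁/n₂ = 1/tan θ_B, so θ_B' = 90° − θ_B.
θ_B' = 90° − 35.35° = 54.65°.

θ_B' ≈ 54.65°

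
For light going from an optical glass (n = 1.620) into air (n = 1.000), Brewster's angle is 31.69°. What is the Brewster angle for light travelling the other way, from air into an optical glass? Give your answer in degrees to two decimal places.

tan θ_B' = n₁/n₂ = 1/tan θ_B, so θ_B' = 90° − θ_B.
θ_B' = 90° − 31.69° = 58.31°.

θ_B' ≈ 58.31°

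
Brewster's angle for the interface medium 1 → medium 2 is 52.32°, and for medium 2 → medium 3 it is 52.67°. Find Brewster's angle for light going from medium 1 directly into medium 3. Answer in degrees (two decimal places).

θ_B ≈ 59.50°

n₂/n₁ = tan 52.32° = 1.2948 and n₃/n₂ = tan 52.67° = 1.3113.
So n₃/n₁ = (n₂/n₁)(n₃/n₂) = 1.2948 × 1.3113 = 1.6978.
θ_B(1→3) = arctan(1.6978) = 59.50°.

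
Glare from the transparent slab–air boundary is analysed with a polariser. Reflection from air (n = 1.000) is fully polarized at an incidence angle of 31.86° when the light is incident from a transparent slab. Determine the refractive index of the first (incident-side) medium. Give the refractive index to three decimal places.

Brewster's law: tan θ_B = n₂/n₁ (light incident in a transparent slab, refracted into air).
n₁ = n₂ / tan θ_B = 1.000 / tan 31.86° = 1.609.

n ≈ 1.609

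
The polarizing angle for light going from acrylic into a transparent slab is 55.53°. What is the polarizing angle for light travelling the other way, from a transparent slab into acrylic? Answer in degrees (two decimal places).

θ_B' ≈ 34.47°

tan θ_B' = n₁/n₂ = 1/tan θ_B, so θ_B' = 90° − θ_B.
θ_B' = 90° − 55.53° = 34.47°.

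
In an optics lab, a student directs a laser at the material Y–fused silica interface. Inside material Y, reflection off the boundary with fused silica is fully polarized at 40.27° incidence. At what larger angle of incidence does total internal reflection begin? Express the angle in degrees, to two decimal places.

θ_c ≈ 57.90°

From Brewster, n₂/n₁ = tan θ_B = tan 40.27° = 0.8472.
Then sin θ_c = n₂/n₁ = 0.8472, so θ_c = arcsin 0.8472 = 57.90°.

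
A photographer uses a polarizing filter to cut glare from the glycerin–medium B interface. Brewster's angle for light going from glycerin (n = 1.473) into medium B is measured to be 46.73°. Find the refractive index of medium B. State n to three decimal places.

n ≈ 1.565

Brewster's law: tan θ_B = n₂/n₁ (light incident in glycerin, refracted into medium B).
n₂ = n₁ tan θ_B = 1.473 × tan 46.73° = 1.565.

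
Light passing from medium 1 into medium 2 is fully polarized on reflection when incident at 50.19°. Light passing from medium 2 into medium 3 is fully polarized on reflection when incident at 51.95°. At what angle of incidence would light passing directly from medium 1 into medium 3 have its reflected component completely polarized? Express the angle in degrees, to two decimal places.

θ_B ≈ 56.88°

Each Brewster angle gives a ratio: n₂/n₁ = tan 50.19° = 1.1998, n₃/n₂ = tan 51.95° = 1.2776.
So n₃/n₁ = (n₂/n₁)(n₃/n₂) = 1.1998 × 1.2776 = 1.5329.
θ_B(1→3) = arctan(1.5329) = 56.88°.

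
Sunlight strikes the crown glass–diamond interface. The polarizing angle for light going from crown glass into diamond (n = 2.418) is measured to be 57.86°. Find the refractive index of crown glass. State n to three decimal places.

n ≈ 1.519

Brewster's law: tan θ_B = n₂/n₁ (light incident in crown glass, refracted into diamond).
n₁ = n₂ / tan θ_B = 2.418 / tan 57.86° = 1.519.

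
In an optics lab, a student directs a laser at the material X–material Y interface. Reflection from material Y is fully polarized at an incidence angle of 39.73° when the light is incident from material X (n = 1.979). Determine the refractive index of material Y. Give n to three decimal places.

At Brewster's angle, tan θ_B = n₂/n₁ with n₁ on the incident side (material X) and n₂ on the transmitted side (material Y).
n₂ = n₁ tan θ_B = 1.979 × tan 39.73° = 1.645.

n ≈ 1.645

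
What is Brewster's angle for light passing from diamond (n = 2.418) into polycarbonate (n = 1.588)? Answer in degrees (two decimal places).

θ_B ≈ 33.29°

Brewster's condition: tan θ_B = n₂/n₁ = 1.588/2.418 = 0.6567.
So θ_B = arctan 0.6567 = 33.29°.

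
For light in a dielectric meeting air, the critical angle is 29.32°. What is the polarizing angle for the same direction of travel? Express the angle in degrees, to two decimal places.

At the critical angle sin θ_c = n₂/n₁, giving n₂/n₁ = sin 29.32° = 0.4897.
Then tan θ_B = n₂/n₁ = 0.4897, so θ_B = arctan 0.4897 = 26.09°.

θ_B ≈ 26.09°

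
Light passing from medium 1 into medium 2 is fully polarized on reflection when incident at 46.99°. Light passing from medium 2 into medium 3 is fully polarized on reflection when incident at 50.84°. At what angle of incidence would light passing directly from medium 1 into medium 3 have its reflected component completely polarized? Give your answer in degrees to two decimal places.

Each Brewster angle gives a ratio: n₂/n₁ = tan 46.99° = 1.0720, n₃/n₂ = tan 50.84° = 1.2279.
So n₃/n₁ = (n₂/n₁)(n₃/n₂) = 1.0720 × 1.2279 = 1.3163.
θ_B(1→3) = arctan(1.3163) = 52.78°.

θ_B ≈ 52.78°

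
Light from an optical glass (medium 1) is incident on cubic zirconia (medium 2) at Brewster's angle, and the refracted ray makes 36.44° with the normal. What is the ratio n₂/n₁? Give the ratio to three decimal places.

n₂/n₁ ≈ 1.354

θ_B + θ_t = 90°, so θ_B = 90° − 36.44° = 53.56°.
Then n₂/n₁ = tan θ_B = tan 53.56° = 1.354.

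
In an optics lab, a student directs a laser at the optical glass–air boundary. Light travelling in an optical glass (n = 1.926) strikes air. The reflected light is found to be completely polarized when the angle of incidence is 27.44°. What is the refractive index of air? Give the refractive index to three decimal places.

n ≈ 1.000

At Brewster's angle, tan θ_B = n₂/n₁ with n₁ on the incident side (an optical glass) and n₂ on the transmitted side (air).
n₂ = n₁ tan θ_B = 1.926 × tan 27.44° = 1.000.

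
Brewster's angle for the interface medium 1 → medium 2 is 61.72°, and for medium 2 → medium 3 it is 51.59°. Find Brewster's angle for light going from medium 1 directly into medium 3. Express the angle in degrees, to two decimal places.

tan θ_B(1→2) = n₂/n₁ = tan 61.72° = 1.8588.
tan θ_B(2→3) = n₃/n₂ = tan 51.59° = 1.2612.
Multiplying, n₃/n₁ = 1.8588 × 1.2612 = 2.3443, and θ_B(1→3) = arctan 2.3443 = 66.90°.

θ_B ≈ 66.90°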